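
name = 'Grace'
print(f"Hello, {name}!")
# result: Hello, Grace!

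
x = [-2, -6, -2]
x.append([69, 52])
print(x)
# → [-2, -6, -2, [69, 52]]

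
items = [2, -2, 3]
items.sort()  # [-2, 2, 3]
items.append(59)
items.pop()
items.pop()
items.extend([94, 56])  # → [-2, 2, 94, 56]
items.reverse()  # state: [56, 94, 2, -2]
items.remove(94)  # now [56, 2, -2]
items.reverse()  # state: [-2, 2, 56]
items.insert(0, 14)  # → [14, -2, 2, 56]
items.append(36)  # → [14, -2, 2, 56, 36]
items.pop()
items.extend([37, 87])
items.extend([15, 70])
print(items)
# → [14, -2, 2, 56, 37, 87, 15, 70]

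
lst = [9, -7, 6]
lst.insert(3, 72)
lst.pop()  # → 72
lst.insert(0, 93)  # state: [93, 9, -7, 6]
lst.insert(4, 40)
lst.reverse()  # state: [40, 6, -7, 9, 93]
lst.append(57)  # [40, 6, -7, 9, 93, 57]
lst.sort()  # [-7, 6, 9, 40, 57, 93]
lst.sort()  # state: [-7, 6, 9, 40, 57, 93]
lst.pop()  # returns 93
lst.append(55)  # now [-7, 6, 9, 40, 57, 55]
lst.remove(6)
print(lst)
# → [-7, 9, 40, 57, 55]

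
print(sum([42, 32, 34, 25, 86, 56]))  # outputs 275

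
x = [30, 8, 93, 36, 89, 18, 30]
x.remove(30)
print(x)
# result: [8, 93, 36, 89, 18, 30]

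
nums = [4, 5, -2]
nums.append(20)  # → [4, 5, -2, 20]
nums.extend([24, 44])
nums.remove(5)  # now [4, -2, 20, 24, 44]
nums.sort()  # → [-2, 4, 20, 24, 44]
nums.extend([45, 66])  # [-2, 4, 20, 24, 44, 45, 66]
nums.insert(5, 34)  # [-2, 4, 20, 24, 44, 34, 45, 66]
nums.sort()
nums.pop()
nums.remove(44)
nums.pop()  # 45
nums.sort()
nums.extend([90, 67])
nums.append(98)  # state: [-2, 4, 20, 24, 34, 90, 67, 98]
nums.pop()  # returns 98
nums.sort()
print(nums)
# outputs [-2, 4, 20, 24, 34, 67, 90]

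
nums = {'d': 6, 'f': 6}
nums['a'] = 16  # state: {'d': 6, 'f': 6, 'a': 16}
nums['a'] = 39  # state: {'d': 6, 'f': 6, 'a': 39}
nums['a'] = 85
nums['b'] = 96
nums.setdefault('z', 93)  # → 93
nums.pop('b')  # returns 96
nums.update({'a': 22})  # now {'d': 6, 'f': 6, 'a': 22, 'z': 93}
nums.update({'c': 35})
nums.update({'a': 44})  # {'d': 6, 'f': 6, 'a': 44, 'z': 93, 'c': 35}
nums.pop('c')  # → 35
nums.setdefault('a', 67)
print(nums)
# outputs {'d': 6, 'f': 6, 'a': 44, 'z': 93}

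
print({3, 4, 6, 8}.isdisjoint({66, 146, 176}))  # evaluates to True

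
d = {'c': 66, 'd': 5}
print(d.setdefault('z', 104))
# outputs 104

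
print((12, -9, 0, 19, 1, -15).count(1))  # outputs 1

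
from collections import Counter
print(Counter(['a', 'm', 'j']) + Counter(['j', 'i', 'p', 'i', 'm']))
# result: Counter({'m': 2, 'j': 2, 'i': 2, 'a': 1, 'p': 1})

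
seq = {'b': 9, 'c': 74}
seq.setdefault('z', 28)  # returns 28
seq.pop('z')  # 28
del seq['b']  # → {'c': 74}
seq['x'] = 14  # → {'c': 74, 'x': 14}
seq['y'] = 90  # {'c': 74, 'x': 14, 'y': 90}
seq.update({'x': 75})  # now {'c': 74, 'x': 75, 'y': 90}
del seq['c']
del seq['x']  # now {'y': 90}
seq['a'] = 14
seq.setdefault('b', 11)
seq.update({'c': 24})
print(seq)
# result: {'y': 90, 'a': 14, 'b': 11, 'c': 24}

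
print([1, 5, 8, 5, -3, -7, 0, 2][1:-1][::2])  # [5, 5, -7]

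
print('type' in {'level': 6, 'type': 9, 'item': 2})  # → True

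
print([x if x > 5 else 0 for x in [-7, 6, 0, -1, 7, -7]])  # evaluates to [0, 6, 0, 0, 7, 0]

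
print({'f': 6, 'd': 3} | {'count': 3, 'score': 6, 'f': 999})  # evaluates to {'f': 999, 'd': 3, 'count': 3, 'score': 6}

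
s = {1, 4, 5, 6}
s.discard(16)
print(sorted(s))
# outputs [1, 4, 5, 6]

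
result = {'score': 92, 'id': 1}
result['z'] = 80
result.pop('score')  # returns 92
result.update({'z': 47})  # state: {'id': 1, 'z': 47}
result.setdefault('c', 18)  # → 18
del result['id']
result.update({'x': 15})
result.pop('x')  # 15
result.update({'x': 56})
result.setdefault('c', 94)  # 18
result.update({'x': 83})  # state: {'z': 47, 'c': 18, 'x': 83}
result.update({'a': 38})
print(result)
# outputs {'z': 47, 'c': 18, 'x': 83, 'a': 38}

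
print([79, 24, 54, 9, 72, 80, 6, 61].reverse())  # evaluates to None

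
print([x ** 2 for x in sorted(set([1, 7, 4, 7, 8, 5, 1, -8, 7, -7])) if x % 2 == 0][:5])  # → [64, 16, 64]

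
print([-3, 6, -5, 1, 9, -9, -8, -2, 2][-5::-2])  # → [9, -5, -3]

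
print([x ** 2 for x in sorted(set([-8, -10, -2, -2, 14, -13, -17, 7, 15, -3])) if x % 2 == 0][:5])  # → [100, 64, 4, 196]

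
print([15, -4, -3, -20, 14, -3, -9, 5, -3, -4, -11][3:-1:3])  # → [-20, -9, -4]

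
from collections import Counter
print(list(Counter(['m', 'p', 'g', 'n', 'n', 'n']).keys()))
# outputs ['m', 'p', 'g', 'n']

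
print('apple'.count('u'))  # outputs 0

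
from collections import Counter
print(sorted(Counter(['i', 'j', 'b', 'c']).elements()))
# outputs ['b', 'c', 'i', 'j']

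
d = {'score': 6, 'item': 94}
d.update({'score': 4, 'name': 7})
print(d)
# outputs {'score': 4, 'item': 94, 'name': 7}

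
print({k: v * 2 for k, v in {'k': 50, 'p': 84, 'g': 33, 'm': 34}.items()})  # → {'k': 100, 'p': 168, 'g': 66, 'm': 68}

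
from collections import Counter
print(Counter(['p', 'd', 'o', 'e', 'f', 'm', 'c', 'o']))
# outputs Counter({'o': 2, 'p': 1, 'd': 1, 'e': 1, 'f': 1, 'm': 1, 'c': 1})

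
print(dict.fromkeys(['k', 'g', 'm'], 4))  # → {'k': 4, 'g': 4, 'm': 4}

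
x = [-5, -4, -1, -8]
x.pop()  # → -8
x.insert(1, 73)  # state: [-5, 73, -4, -1]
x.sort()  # [-5, -4, -1, 73]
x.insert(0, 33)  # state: [33, -5, -4, -1, 73]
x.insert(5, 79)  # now [33, -5, -4, -1, 73, 79]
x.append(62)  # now [33, -5, -4, -1, 73, 79, 62]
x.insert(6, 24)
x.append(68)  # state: [33, -5, -4, -1, 73, 79, 24, 62, 68]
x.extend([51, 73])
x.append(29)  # [33, -5, -4, -1, 73, 79, 24, 62, 68, 51, 73, 29]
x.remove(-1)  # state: [33, -5, -4, 73, 79, 24, 62, 68, 51, 73, 29]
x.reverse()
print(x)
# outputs [29, 73, 51, 68, 62, 24, 79, 73, -4, -5, 33]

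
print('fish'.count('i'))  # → 1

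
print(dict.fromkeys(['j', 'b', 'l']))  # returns {'j': None, 'b': None, 'l': None}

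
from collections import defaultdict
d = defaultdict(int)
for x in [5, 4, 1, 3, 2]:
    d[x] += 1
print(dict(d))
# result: {5: 1, 4: 1, 1: 1, 3: 1, 2: 1}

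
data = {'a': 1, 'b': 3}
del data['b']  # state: {'a': 1}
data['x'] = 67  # {'a': 1, 'x': 67}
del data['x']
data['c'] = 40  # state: {'a': 1, 'c': 40}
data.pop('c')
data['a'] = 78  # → {'a': 78}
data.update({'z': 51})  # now {'a': 78, 'z': 51}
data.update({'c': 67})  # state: {'a': 78, 'z': 51, 'c': 67}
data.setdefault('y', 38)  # 38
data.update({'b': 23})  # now {'a': 78, 'z': 51, 'c': 67, 'y': 38, 'b': 23}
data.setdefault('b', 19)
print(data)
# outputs {'a': 78, 'z': 51, 'c': 67, 'y': 38, 'b': 23}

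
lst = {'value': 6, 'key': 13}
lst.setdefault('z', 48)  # 48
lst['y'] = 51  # {'value': 6, 'key': 13, 'z': 48, 'y': 51}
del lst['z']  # {'value': 6, 'key': 13, 'y': 51}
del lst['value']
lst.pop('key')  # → 13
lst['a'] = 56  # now {'y': 51, 'a': 56}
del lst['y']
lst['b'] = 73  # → {'a': 56, 'b': 73}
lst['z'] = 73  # {'a': 56, 'b': 73, 'z': 73}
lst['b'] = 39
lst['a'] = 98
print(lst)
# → {'a': 98, 'b': 39, 'z': 73}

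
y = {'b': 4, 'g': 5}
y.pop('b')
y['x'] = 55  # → {'g': 5, 'x': 55}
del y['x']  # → {'g': 5}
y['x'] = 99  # {'g': 5, 'x': 99}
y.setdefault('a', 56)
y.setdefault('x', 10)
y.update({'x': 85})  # {'g': 5, 'x': 85, 'a': 56}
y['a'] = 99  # {'g': 5, 'x': 85, 'a': 99}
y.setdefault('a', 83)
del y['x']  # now {'g': 5, 'a': 99}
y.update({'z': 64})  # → {'g': 5, 'a': 99, 'z': 64}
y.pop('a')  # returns 99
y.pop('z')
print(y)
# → {'g': 5}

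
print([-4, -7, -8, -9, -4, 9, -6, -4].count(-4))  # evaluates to 3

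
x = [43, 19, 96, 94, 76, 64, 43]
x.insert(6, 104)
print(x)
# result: [43, 19, 96, 94, 76, 64, 104, 43]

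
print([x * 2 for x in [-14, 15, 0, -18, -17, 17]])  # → [-28, 30, 0, -36, -34, 34]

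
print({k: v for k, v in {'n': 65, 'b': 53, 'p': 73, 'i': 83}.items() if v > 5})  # {'n': 65, 'b': 53, 'p': 73, 'i': 83}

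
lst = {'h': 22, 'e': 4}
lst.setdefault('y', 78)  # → 78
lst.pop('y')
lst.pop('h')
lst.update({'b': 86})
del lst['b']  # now {'e': 4}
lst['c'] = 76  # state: {'e': 4, 'c': 76}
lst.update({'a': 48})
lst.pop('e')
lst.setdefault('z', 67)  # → 67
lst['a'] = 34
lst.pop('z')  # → 67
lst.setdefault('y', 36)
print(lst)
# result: {'c': 76, 'a': 34, 'y': 36}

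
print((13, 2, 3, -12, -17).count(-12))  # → 1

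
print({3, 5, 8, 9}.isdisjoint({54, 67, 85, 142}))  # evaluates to True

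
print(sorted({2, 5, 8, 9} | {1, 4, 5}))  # [1, 2, 4, 5, 8, 9]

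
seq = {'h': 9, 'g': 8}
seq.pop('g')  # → 8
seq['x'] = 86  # {'h': 9, 'x': 86}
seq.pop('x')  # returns 86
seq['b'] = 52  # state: {'h': 9, 'b': 52}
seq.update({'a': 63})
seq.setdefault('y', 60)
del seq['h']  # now {'b': 52, 'a': 63, 'y': 60}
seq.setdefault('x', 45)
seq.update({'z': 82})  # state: {'b': 52, 'a': 63, 'y': 60, 'x': 45, 'z': 82}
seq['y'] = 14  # {'b': 52, 'a': 63, 'y': 14, 'x': 45, 'z': 82}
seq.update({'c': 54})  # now {'b': 52, 'a': 63, 'y': 14, 'x': 45, 'z': 82, 'c': 54}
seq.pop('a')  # 63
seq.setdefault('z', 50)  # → 82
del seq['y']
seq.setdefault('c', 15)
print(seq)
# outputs {'b': 52, 'x': 45, 'z': 82, 'c': 54}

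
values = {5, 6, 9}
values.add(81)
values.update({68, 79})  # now {5, 6, 9, 68, 79, 81}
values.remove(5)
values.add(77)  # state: {6, 9, 68, 77, 79, 81}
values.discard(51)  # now {6, 9, 68, 77, 79, 81}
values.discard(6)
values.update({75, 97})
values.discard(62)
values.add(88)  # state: {9, 68, 75, 77, 79, 81, 88, 97}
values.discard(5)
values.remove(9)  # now {68, 75, 77, 79, 81, 88, 97}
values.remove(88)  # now {68, 75, 77, 79, 81, 97}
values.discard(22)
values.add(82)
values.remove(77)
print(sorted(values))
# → [68, 75, 79, 81, 82, 97]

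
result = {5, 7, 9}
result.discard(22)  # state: {5, 7, 9}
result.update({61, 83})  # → {5, 7, 9, 61, 83}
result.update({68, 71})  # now {5, 7, 9, 61, 68, 71, 83}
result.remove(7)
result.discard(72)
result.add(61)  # {5, 9, 61, 68, 71, 83}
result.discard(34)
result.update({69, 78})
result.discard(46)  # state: {5, 9, 61, 68, 69, 71, 78, 83}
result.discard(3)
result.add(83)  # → {5, 9, 61, 68, 69, 71, 78, 83}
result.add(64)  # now {5, 9, 61, 64, 68, 69, 71, 78, 83}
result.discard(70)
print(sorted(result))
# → [5, 9, 61, 64, 68, 69, 71, 78, 83]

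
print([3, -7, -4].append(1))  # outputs None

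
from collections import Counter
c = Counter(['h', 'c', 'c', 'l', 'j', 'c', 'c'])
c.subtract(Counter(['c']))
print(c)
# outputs Counter({'c': 3, 'h': 1, 'l': 1, 'j': 1})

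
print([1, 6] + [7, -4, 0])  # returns [1, 6, 7, -4, 0]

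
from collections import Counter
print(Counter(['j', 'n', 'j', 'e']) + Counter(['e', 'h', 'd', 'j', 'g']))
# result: Counter({'j': 3, 'e': 2, 'n': 1, 'h': 1, 'd': 1, 'g': 1})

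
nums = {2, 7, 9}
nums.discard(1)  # {2, 7, 9}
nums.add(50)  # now {2, 7, 9, 50}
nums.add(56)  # {2, 7, 9, 50, 56}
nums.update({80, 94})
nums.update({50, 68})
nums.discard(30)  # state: {2, 7, 9, 50, 56, 68, 80, 94}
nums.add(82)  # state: {2, 7, 9, 50, 56, 68, 80, 82, 94}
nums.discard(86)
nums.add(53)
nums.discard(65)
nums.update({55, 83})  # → {2, 7, 9, 50, 53, 55, 56, 68, 80, 82, 83, 94}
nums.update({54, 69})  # {2, 7, 9, 50, 53, 54, 55, 56, 68, 69, 80, 82, 83, 94}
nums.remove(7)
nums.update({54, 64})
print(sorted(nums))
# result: [2, 9, 50, 53, 54, 55, 56, 64, 68, 69, 80, 82, 83, 94]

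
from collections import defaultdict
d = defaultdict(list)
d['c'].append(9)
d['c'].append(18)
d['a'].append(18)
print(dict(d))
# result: {'c': [9, 18], 'a': [18]}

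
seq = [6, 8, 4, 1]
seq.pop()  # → 1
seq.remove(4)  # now [6, 8]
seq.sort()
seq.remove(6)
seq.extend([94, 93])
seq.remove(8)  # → [94, 93]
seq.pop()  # 93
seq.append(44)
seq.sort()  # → [44, 94]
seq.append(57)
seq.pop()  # 57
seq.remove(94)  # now [44]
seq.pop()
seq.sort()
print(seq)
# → []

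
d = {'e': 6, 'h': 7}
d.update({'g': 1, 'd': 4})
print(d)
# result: {'e': 6, 'h': 7, 'g': 1, 'd': 4}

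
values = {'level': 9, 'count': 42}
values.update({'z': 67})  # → {'level': 9, 'count': 42, 'z': 67}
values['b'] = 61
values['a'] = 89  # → {'level': 9, 'count': 42, 'z': 67, 'b': 61, 'a': 89}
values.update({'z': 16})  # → {'level': 9, 'count': 42, 'z': 16, 'b': 61, 'a': 89}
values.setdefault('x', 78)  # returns 78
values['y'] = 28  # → {'level': 9, 'count': 42, 'z': 16, 'b': 61, 'a': 89, 'x': 78, 'y': 28}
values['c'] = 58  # {'level': 9, 'count': 42, 'z': 16, 'b': 61, 'a': 89, 'x': 78, 'y': 28, 'c': 58}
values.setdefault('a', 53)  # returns 89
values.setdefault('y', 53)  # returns 28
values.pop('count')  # 42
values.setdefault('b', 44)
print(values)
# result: {'level': 9, 'z': 16, 'b': 61, 'a': 89, 'x': 78, 'y': 28, 'c': 58}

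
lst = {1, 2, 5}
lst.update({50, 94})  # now {1, 2, 5, 50, 94}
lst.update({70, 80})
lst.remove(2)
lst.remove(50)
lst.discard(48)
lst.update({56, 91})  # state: {1, 5, 56, 70, 80, 91, 94}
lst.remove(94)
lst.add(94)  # {1, 5, 56, 70, 80, 91, 94}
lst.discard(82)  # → {1, 5, 56, 70, 80, 91, 94}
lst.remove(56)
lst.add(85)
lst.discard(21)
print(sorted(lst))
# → [1, 5, 70, 80, 85, 91, 94]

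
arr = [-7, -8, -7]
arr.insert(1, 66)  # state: [-7, 66, -8, -7]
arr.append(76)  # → [-7, 66, -8, -7, 76]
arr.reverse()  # [76, -7, -8, 66, -7]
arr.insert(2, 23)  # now [76, -7, 23, -8, 66, -7]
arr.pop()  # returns -7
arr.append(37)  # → [76, -7, 23, -8, 66, 37]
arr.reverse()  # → [37, 66, -8, 23, -7, 76]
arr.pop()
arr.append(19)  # [37, 66, -8, 23, -7, 19]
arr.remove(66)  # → [37, -8, 23, -7, 19]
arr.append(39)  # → [37, -8, 23, -7, 19, 39]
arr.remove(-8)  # [37, 23, -7, 19, 39]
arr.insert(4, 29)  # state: [37, 23, -7, 19, 29, 39]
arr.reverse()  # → [39, 29, 19, -7, 23, 37]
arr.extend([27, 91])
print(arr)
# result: [39, 29, 19, -7, 23, 37, 27, 91]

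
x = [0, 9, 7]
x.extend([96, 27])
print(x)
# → [0, 9, 7, 96, 27]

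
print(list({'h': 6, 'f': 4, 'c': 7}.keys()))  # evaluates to ['h', 'f', 'c']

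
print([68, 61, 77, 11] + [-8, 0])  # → [68, 61, 77, 11, -8, 0]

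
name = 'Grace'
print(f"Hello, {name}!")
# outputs Hello, Grace!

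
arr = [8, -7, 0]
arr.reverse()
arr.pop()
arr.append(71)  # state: [0, -7, 71]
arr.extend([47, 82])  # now [0, -7, 71, 47, 82]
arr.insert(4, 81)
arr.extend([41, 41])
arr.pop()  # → 41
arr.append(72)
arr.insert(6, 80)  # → [0, -7, 71, 47, 81, 82, 80, 41, 72]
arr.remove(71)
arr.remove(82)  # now [0, -7, 47, 81, 80, 41, 72]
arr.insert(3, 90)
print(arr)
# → [0, -7, 47, 90, 81, 80, 41, 72]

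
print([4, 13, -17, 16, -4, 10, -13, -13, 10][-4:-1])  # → [10, -13, -13]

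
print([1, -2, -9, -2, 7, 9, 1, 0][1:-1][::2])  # [-2, -2, 9]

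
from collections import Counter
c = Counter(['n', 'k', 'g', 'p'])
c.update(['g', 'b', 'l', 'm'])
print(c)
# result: Counter({'g': 2, 'n': 1, 'k': 1, 'p': 1, 'b': 1, 'l': 1, 'm': 1})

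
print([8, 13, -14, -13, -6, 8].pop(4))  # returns -6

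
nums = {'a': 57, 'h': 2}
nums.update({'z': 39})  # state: {'a': 57, 'h': 2, 'z': 39}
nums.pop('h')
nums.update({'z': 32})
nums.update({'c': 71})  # {'a': 57, 'z': 32, 'c': 71}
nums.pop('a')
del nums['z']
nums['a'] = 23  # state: {'c': 71, 'a': 23}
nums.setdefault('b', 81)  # 81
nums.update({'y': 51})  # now {'c': 71, 'a': 23, 'b': 81, 'y': 51}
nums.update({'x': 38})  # {'c': 71, 'a': 23, 'b': 81, 'y': 51, 'x': 38}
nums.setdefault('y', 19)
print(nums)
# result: {'c': 71, 'a': 23, 'b': 81, 'y': 51, 'x': 38}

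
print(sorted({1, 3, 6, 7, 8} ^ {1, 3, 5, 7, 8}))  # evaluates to [5, 6]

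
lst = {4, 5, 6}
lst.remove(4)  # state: {5, 6}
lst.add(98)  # {5, 6, 98}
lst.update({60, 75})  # {5, 6, 60, 75, 98}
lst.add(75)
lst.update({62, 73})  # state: {5, 6, 60, 62, 73, 75, 98}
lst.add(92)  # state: {5, 6, 60, 62, 73, 75, 92, 98}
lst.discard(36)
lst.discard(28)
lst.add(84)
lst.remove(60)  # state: {5, 6, 62, 73, 75, 84, 92, 98}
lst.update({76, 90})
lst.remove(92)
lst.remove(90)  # {5, 6, 62, 73, 75, 76, 84, 98}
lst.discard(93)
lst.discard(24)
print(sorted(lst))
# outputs [5, 6, 62, 73, 75, 76, 84, 98]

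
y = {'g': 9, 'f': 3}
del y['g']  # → {'f': 3}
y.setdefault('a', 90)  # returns 90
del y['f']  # {'a': 90}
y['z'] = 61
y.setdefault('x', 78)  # 78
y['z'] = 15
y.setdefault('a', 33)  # 90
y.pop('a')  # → 90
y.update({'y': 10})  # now {'z': 15, 'x': 78, 'y': 10}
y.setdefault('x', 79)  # 78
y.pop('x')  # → 78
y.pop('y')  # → 10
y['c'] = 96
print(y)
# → {'z': 15, 'c': 96}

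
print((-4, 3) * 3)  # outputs (-4, 3, -4, 3, -4, 3)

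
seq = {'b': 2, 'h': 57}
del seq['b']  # {'h': 57}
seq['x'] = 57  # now {'h': 57, 'x': 57}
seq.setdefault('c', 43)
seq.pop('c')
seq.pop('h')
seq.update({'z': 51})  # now {'x': 57, 'z': 51}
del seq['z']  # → {'x': 57}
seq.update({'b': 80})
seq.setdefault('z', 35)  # 35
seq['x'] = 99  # {'x': 99, 'b': 80, 'z': 35}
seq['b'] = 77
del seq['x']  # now {'b': 77, 'z': 35}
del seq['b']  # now {'z': 35}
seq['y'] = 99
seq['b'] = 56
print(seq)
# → {'z': 35, 'y': 99, 'b': 56}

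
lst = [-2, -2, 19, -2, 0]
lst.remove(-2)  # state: [-2, 19, -2, 0]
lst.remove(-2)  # [19, -2, 0]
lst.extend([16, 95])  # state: [19, -2, 0, 16, 95]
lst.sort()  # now [-2, 0, 16, 19, 95]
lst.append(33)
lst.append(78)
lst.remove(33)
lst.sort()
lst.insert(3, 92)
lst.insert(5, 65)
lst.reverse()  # [95, 78, 65, 19, 92, 16, 0, -2]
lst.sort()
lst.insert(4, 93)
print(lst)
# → [-2, 0, 16, 19, 93, 65, 78, 92, 95]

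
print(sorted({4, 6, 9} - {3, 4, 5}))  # [6, 9]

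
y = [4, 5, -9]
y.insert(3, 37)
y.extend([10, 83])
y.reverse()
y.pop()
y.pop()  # 5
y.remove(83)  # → [10, 37, -9]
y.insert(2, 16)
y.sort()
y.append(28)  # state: [-9, 10, 16, 37, 28]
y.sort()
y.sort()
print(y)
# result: [-9, 10, 16, 28, 37]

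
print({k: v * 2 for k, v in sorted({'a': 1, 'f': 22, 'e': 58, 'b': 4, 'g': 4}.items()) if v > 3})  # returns {'b': 8, 'e': 116, 'f': 44, 'g': 8}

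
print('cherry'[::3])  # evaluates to cr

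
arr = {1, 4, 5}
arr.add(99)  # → {1, 4, 5, 99}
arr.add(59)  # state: {1, 4, 5, 59, 99}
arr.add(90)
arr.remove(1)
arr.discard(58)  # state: {4, 5, 59, 90, 99}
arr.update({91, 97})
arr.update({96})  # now {4, 5, 59, 90, 91, 96, 97, 99}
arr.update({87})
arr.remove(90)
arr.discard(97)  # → {4, 5, 59, 87, 91, 96, 99}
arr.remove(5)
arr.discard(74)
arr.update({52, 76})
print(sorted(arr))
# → [4, 52, 59, 76, 87, 91, 96, 99]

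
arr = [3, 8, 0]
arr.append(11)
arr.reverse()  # [11, 0, 8, 3]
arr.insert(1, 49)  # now [11, 49, 0, 8, 3]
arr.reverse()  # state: [3, 8, 0, 49, 11]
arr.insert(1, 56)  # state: [3, 56, 8, 0, 49, 11]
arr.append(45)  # [3, 56, 8, 0, 49, 11, 45]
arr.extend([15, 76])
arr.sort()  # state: [0, 3, 8, 11, 15, 45, 49, 56, 76]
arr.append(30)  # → [0, 3, 8, 11, 15, 45, 49, 56, 76, 30]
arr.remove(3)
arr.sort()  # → [0, 8, 11, 15, 30, 45, 49, 56, 76]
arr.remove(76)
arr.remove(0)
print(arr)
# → [8, 11, 15, 30, 45, 49, 56]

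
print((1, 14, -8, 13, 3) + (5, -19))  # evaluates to (1, 14, -8, 13, 3, 5, -19)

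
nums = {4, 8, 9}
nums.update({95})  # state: {4, 8, 9, 95}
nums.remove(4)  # {8, 9, 95}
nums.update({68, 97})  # {8, 9, 68, 95, 97}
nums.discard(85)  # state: {8, 9, 68, 95, 97}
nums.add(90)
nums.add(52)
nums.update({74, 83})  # {8, 9, 52, 68, 74, 83, 90, 95, 97}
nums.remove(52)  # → {8, 9, 68, 74, 83, 90, 95, 97}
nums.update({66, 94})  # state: {8, 9, 66, 68, 74, 83, 90, 94, 95, 97}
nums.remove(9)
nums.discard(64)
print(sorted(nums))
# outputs [8, 66, 68, 74, 83, 90, 94, 95, 97]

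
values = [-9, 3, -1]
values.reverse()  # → [-1, 3, -9]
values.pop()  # -9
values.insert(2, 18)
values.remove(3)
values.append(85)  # [-1, 18, 85]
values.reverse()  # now [85, 18, -1]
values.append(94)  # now [85, 18, -1, 94]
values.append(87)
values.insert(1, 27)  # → [85, 27, 18, -1, 94, 87]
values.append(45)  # [85, 27, 18, -1, 94, 87, 45]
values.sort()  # [-1, 18, 27, 45, 85, 87, 94]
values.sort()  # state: [-1, 18, 27, 45, 85, 87, 94]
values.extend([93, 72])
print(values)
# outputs [-1, 18, 27, 45, 85, 87, 94, 93, 72]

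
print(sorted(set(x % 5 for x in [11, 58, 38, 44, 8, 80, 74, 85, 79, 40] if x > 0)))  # [0, 1, 3, 4]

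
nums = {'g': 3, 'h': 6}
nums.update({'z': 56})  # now {'g': 3, 'h': 6, 'z': 56}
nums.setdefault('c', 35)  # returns 35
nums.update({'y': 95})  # {'g': 3, 'h': 6, 'z': 56, 'c': 35, 'y': 95}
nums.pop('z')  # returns 56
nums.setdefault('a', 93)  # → 93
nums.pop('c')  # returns 35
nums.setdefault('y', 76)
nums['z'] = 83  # {'g': 3, 'h': 6, 'y': 95, 'a': 93, 'z': 83}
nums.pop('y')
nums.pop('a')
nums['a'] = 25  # {'g': 3, 'h': 6, 'z': 83, 'a': 25}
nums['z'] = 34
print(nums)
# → {'g': 3, 'h': 6, 'z': 34, 'a': 25}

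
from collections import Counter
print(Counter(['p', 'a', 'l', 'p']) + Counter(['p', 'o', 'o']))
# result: Counter({'p': 3, 'o': 2, 'a': 1, 'l': 1})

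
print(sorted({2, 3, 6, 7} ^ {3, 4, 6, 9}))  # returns [2, 4, 7, 9]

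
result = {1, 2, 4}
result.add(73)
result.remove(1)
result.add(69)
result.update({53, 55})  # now {2, 4, 53, 55, 69, 73}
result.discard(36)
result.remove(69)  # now {2, 4, 53, 55, 73}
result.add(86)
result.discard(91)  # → {2, 4, 53, 55, 73, 86}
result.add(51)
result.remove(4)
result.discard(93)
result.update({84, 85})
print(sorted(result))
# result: [2, 51, 53, 55, 73, 84, 85, 86]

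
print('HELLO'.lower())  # hello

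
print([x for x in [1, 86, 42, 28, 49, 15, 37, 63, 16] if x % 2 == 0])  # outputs [86, 42, 28, 16]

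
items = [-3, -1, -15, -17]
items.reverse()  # [-17, -15, -1, -3]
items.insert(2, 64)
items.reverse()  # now [-3, -1, 64, -15, -17]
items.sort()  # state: [-17, -15, -3, -1, 64]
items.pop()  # 64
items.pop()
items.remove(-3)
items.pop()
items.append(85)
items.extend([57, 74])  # [-17, 85, 57, 74]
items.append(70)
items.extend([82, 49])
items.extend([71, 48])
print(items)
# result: [-17, 85, 57, 74, 70, 82, 49, 71, 48]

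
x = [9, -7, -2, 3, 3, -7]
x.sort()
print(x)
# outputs [-7, -7, -2, 3, 3, 9]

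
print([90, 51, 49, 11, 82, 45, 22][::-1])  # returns [22, 45, 82, 11, 49, 51, 90]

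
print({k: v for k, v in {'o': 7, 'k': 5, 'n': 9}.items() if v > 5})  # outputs {'o': 7, 'n': 9}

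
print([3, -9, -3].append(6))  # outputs None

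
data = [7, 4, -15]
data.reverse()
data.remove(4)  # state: [-15, 7]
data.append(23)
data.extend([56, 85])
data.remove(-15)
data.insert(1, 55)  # [7, 55, 23, 56, 85]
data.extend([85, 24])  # [7, 55, 23, 56, 85, 85, 24]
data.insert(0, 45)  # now [45, 7, 55, 23, 56, 85, 85, 24]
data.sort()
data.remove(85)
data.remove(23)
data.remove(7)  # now [24, 45, 55, 56, 85]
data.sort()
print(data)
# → [24, 45, 55, 56, 85]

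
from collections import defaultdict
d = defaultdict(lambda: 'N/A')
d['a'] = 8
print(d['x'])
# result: N/A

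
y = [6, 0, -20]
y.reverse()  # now [-20, 0, 6]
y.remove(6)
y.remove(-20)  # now [0]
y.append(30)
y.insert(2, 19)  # [0, 30, 19]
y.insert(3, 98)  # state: [0, 30, 19, 98]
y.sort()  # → [0, 19, 30, 98]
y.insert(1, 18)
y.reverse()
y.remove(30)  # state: [98, 19, 18, 0]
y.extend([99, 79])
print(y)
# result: [98, 19, 18, 0, 99, 79]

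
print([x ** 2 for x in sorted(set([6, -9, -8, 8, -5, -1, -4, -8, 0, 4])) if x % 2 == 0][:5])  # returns [64, 16, 0, 16, 36]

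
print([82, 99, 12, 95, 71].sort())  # None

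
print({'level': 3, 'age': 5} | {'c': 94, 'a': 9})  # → {'level': 3, 'age': 5, 'c': 94, 'a': 9}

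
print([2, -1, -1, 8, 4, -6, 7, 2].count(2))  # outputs 2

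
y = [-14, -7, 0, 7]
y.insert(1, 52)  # [-14, 52, -7, 0, 7]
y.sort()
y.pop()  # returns 52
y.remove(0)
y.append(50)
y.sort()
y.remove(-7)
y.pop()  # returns 50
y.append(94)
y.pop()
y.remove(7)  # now [-14]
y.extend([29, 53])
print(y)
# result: [-14, 29, 53]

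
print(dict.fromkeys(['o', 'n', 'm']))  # {'o': None, 'n': None, 'm': None}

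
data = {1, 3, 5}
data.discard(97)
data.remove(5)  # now {1, 3}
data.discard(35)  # {1, 3}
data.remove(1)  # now {3}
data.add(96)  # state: {3, 96}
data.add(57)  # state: {3, 57, 96}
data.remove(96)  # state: {3, 57}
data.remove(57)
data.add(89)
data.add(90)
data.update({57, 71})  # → {3, 57, 71, 89, 90}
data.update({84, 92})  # {3, 57, 71, 84, 89, 90, 92}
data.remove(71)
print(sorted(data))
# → [3, 57, 84, 89, 90, 92]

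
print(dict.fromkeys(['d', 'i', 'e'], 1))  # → {'d': 1, 'i': 1, 'e': 1}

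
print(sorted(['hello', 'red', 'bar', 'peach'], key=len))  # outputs ['red', 'bar', 'hello', 'peach']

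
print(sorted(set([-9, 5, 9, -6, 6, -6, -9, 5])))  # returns [-9, -6, 5, 6, 9]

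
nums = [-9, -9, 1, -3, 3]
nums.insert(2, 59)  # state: [-9, -9, 59, 1, -3, 3]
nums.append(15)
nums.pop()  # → 15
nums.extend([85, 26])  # [-9, -9, 59, 1, -3, 3, 85, 26]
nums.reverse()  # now [26, 85, 3, -3, 1, 59, -9, -9]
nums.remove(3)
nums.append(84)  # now [26, 85, -3, 1, 59, -9, -9, 84]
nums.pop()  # 84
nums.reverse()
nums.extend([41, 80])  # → [-9, -9, 59, 1, -3, 85, 26, 41, 80]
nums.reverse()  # [80, 41, 26, 85, -3, 1, 59, -9, -9]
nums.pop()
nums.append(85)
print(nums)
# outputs [80, 41, 26, 85, -3, 1, 59, -9, 85]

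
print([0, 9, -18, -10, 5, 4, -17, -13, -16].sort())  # None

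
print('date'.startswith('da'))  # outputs True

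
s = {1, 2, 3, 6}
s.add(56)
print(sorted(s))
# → [1, 2, 3, 6, 56]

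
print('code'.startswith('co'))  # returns True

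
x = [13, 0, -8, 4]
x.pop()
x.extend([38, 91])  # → [13, 0, -8, 38, 91]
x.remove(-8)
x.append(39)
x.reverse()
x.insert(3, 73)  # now [39, 91, 38, 73, 0, 13]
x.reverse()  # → [13, 0, 73, 38, 91, 39]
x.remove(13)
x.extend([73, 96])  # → [0, 73, 38, 91, 39, 73, 96]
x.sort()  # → [0, 38, 39, 73, 73, 91, 96]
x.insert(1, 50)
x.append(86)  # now [0, 50, 38, 39, 73, 73, 91, 96, 86]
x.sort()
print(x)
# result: [0, 38, 39, 50, 73, 73, 86, 91, 96]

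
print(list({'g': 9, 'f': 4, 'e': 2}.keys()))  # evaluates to ['g', 'f', 'e']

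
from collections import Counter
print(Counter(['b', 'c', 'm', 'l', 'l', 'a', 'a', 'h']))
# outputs Counter({'l': 2, 'a': 2, 'b': 1, 'c': 1, 'm': 1, 'h': 1})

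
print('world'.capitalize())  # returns World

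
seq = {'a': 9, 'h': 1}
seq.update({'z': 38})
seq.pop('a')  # 9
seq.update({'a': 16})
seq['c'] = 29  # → {'h': 1, 'z': 38, 'a': 16, 'c': 29}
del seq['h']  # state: {'z': 38, 'a': 16, 'c': 29}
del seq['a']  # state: {'z': 38, 'c': 29}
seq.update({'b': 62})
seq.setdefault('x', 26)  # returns 26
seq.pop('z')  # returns 38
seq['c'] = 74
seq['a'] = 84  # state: {'c': 74, 'b': 62, 'x': 26, 'a': 84}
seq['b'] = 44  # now {'c': 74, 'b': 44, 'x': 26, 'a': 84}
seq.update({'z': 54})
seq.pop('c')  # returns 74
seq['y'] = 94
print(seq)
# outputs {'b': 44, 'x': 26, 'a': 84, 'z': 54, 'y': 94}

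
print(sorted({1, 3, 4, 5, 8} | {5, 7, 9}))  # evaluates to [1, 3, 4, 5, 7, 8, 9]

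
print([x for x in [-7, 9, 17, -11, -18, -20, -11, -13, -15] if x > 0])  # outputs [9, 17]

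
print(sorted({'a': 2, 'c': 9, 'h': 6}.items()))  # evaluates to [('a', 2), ('c', 9), ('h', 6)]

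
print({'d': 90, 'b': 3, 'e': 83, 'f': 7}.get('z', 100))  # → 100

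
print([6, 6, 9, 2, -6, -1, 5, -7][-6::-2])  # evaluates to [9, 6]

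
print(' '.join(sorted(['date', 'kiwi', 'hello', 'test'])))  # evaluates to date hello kiwi test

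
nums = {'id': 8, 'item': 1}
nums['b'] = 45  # {'id': 8, 'item': 1, 'b': 45}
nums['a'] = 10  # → {'id': 8, 'item': 1, 'b': 45, 'a': 10}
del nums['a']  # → {'id': 8, 'item': 1, 'b': 45}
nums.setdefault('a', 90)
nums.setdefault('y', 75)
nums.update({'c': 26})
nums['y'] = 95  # {'id': 8, 'item': 1, 'b': 45, 'a': 90, 'y': 95, 'c': 26}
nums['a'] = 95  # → {'id': 8, 'item': 1, 'b': 45, 'a': 95, 'y': 95, 'c': 26}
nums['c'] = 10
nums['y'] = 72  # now {'id': 8, 'item': 1, 'b': 45, 'a': 95, 'y': 72, 'c': 10}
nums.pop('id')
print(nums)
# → {'item': 1, 'b': 45, 'a': 95, 'y': 72, 'c': 10}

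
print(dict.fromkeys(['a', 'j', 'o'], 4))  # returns {'a': 4, 'j': 4, 'o': 4}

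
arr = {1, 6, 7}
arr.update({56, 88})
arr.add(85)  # {1, 6, 7, 56, 85, 88}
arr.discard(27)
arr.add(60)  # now {1, 6, 7, 56, 60, 85, 88}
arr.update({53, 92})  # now {1, 6, 7, 53, 56, 60, 85, 88, 92}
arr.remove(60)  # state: {1, 6, 7, 53, 56, 85, 88, 92}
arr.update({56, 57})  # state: {1, 6, 7, 53, 56, 57, 85, 88, 92}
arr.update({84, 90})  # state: {1, 6, 7, 53, 56, 57, 84, 85, 88, 90, 92}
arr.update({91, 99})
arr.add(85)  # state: {1, 6, 7, 53, 56, 57, 84, 85, 88, 90, 91, 92, 99}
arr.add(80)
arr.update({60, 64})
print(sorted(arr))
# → [1, 6, 7, 53, 56, 57, 60, 64, 80, 84, 85, 88, 90, 91, 92, 99]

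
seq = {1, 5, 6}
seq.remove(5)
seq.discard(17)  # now {1, 6}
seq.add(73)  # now {1, 6, 73}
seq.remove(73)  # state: {1, 6}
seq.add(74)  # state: {1, 6, 74}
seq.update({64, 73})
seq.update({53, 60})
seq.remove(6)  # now {1, 53, 60, 64, 73, 74}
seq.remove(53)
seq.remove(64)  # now {1, 60, 73, 74}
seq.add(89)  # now {1, 60, 73, 74, 89}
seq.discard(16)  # {1, 60, 73, 74, 89}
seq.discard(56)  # {1, 60, 73, 74, 89}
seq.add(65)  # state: {1, 60, 65, 73, 74, 89}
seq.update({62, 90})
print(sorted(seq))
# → [1, 60, 62, 65, 73, 74, 89, 90]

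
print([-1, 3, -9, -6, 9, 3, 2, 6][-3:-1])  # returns [3, 2]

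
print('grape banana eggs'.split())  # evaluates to ['grape', 'banana', 'eggs']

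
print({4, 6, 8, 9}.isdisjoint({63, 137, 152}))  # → True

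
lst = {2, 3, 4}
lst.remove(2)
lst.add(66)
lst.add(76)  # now {3, 4, 66, 76}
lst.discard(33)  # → {3, 4, 66, 76}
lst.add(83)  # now {3, 4, 66, 76, 83}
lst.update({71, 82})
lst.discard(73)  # {3, 4, 66, 71, 76, 82, 83}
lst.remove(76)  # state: {3, 4, 66, 71, 82, 83}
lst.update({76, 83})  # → {3, 4, 66, 71, 76, 82, 83}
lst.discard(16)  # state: {3, 4, 66, 71, 76, 82, 83}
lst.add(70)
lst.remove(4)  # {3, 66, 70, 71, 76, 82, 83}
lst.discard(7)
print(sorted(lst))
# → [3, 66, 70, 71, 76, 82, 83]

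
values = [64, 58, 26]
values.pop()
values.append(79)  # [64, 58, 79]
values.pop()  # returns 79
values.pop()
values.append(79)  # [64, 79]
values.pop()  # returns 79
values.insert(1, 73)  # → [64, 73]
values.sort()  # [64, 73]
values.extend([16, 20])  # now [64, 73, 16, 20]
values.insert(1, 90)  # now [64, 90, 73, 16, 20]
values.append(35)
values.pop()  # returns 35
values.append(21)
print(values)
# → [64, 90, 73, 16, 20, 21]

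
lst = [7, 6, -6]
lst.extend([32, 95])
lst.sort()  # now [-6, 6, 7, 32, 95]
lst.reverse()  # [95, 32, 7, 6, -6]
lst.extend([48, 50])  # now [95, 32, 7, 6, -6, 48, 50]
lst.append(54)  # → [95, 32, 7, 6, -6, 48, 50, 54]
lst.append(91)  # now [95, 32, 7, 6, -6, 48, 50, 54, 91]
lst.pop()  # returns 91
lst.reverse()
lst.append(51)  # [54, 50, 48, -6, 6, 7, 32, 95, 51]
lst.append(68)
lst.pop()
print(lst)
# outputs [54, 50, 48, -6, 6, 7, 32, 95, 51]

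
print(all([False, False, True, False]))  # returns False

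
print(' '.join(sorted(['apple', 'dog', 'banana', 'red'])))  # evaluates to apple banana dog red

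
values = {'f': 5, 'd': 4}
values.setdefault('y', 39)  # 39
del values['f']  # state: {'d': 4, 'y': 39}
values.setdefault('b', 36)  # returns 36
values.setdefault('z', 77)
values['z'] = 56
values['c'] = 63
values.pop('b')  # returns 36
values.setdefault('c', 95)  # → 63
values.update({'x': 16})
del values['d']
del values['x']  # {'y': 39, 'z': 56, 'c': 63}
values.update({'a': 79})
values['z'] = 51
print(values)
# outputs {'y': 39, 'z': 51, 'c': 63, 'a': 79}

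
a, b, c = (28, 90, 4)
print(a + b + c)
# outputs 122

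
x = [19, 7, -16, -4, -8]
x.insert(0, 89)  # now [89, 19, 7, -16, -4, -8]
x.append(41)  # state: [89, 19, 7, -16, -4, -8, 41]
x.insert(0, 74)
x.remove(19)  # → [74, 89, 7, -16, -4, -8, 41]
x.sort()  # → [-16, -8, -4, 7, 41, 74, 89]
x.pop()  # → 89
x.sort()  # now [-16, -8, -4, 7, 41, 74]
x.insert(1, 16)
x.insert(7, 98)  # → [-16, 16, -8, -4, 7, 41, 74, 98]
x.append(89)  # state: [-16, 16, -8, -4, 7, 41, 74, 98, 89]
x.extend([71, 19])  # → [-16, 16, -8, -4, 7, 41, 74, 98, 89, 71, 19]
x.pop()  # 19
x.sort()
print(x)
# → [-16, -8, -4, 7, 16, 41, 71, 74, 89, 98]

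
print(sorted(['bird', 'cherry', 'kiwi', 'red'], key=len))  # ['red', 'bird', 'kiwi', 'cherry']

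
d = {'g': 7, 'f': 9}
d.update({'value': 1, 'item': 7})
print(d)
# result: {'g': 7, 'f': 9, 'value': 1, 'item': 7}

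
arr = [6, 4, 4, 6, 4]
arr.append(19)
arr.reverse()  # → [19, 4, 6, 4, 4, 6]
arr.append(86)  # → [19, 4, 6, 4, 4, 6, 86]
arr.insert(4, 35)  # [19, 4, 6, 4, 35, 4, 6, 86]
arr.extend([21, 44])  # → [19, 4, 6, 4, 35, 4, 6, 86, 21, 44]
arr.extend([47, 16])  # [19, 4, 6, 4, 35, 4, 6, 86, 21, 44, 47, 16]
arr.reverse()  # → [16, 47, 44, 21, 86, 6, 4, 35, 4, 6, 4, 19]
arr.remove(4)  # [16, 47, 44, 21, 86, 6, 35, 4, 6, 4, 19]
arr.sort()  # [4, 4, 6, 6, 16, 19, 21, 35, 44, 47, 86]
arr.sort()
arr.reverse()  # [86, 47, 44, 35, 21, 19, 16, 6, 6, 4, 4]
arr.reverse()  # [4, 4, 6, 6, 16, 19, 21, 35, 44, 47, 86]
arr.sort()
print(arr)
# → [4, 4, 6, 6, 16, 19, 21, 35, 44, 47, 86]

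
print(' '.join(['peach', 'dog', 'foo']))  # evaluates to peach dog foo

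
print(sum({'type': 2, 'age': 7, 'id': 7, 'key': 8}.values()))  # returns 24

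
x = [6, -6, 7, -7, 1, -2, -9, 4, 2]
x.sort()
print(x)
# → [-9, -7, -6, -2, 1, 2, 4, 6, 7]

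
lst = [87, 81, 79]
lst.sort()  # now [79, 81, 87]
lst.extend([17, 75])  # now [79, 81, 87, 17, 75]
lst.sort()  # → [17, 75, 79, 81, 87]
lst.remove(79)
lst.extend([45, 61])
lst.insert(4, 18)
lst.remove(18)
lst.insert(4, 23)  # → [17, 75, 81, 87, 23, 45, 61]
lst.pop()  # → 61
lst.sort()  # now [17, 23, 45, 75, 81, 87]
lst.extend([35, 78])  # [17, 23, 45, 75, 81, 87, 35, 78]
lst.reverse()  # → [78, 35, 87, 81, 75, 45, 23, 17]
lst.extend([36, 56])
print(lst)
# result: [78, 35, 87, 81, 75, 45, 23, 17, 36, 56]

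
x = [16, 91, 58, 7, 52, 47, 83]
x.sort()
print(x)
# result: [7, 16, 47, 52, 58, 83, 91]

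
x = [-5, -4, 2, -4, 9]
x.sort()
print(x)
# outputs [-5, -4, -4, 2, 9]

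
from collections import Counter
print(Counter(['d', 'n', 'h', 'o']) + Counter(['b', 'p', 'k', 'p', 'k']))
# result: Counter({'p': 2, 'k': 2, 'd': 1, 'n': 1, 'h': 1, 'o': 1, 'b': 1})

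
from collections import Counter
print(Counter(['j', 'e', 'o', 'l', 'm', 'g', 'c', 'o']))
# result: Counter({'o': 2, 'j': 1, 'e': 1, 'l': 1, 'm': 1, 'g': 1, 'c': 1})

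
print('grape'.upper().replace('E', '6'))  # GRAP6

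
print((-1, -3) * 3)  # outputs (-1, -3, -1, -3, -1, -3)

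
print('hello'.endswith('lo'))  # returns True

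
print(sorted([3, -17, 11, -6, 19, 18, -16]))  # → [-17, -16, -6, 3, 11, 18, 19]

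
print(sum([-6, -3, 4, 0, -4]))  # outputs -9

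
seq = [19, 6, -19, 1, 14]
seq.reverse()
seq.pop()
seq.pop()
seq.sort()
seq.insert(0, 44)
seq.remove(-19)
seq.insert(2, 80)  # [44, 1, 80, 14]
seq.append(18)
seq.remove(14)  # [44, 1, 80, 18]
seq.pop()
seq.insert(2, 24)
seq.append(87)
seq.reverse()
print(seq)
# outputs [87, 80, 24, 1, 44]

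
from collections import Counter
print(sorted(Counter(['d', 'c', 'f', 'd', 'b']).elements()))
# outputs ['b', 'c', 'd', 'd', 'f']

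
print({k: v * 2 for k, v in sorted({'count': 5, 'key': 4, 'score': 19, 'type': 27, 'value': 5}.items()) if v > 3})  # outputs {'count': 10, 'key': 8, 'score': 38, 'type': 54, 'value': 10}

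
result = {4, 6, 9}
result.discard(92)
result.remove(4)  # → {6, 9}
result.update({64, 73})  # {6, 9, 64, 73}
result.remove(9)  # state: {6, 64, 73}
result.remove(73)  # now {6, 64}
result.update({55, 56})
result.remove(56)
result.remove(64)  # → {6, 55}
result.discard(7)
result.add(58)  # {6, 55, 58}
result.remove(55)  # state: {6, 58}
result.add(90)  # {6, 58, 90}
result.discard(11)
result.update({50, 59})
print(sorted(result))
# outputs [6, 50, 58, 59, 90]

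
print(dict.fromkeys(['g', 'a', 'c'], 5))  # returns {'g': 5, 'a': 5, 'c': 5}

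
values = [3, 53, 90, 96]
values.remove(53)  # [3, 90, 96]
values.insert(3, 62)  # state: [3, 90, 96, 62]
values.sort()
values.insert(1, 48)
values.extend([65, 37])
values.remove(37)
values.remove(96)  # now [3, 48, 62, 90, 65]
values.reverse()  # [65, 90, 62, 48, 3]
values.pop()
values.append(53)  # [65, 90, 62, 48, 53]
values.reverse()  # [53, 48, 62, 90, 65]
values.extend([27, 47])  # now [53, 48, 62, 90, 65, 27, 47]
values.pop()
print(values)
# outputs [53, 48, 62, 90, 65, 27]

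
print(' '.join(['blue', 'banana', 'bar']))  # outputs blue banana bar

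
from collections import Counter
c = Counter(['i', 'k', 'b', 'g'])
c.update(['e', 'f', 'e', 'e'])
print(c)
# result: Counter({'e': 3, 'i': 1, 'k': 1, 'b': 1, 'g': 1, 'f': 1})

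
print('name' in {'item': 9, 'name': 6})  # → True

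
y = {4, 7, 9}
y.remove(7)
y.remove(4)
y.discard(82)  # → {9}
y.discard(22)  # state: {9}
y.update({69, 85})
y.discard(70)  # {9, 69, 85}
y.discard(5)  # {9, 69, 85}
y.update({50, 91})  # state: {9, 50, 69, 85, 91}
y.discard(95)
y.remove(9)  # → {50, 69, 85, 91}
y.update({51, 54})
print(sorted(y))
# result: [50, 51, 54, 69, 85, 91]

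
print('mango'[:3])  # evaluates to man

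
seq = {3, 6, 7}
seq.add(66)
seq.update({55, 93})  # {3, 6, 7, 55, 66, 93}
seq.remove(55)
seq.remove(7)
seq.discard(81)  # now {3, 6, 66, 93}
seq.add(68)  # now {3, 6, 66, 68, 93}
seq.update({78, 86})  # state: {3, 6, 66, 68, 78, 86, 93}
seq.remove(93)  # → {3, 6, 66, 68, 78, 86}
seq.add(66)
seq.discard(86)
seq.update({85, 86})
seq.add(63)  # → {3, 6, 63, 66, 68, 78, 85, 86}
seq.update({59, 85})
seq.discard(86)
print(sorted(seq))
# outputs [3, 6, 59, 63, 66, 68, 78, 85]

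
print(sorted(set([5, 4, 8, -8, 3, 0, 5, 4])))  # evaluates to [-8, 0, 3, 4, 5, 8]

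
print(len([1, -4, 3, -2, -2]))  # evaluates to 5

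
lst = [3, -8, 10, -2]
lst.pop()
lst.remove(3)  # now [-8, 10]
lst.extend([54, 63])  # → [-8, 10, 54, 63]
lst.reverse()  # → [63, 54, 10, -8]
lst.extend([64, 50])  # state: [63, 54, 10, -8, 64, 50]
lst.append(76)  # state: [63, 54, 10, -8, 64, 50, 76]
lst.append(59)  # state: [63, 54, 10, -8, 64, 50, 76, 59]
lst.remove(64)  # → [63, 54, 10, -8, 50, 76, 59]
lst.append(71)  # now [63, 54, 10, -8, 50, 76, 59, 71]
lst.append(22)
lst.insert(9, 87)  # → [63, 54, 10, -8, 50, 76, 59, 71, 22, 87]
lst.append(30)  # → [63, 54, 10, -8, 50, 76, 59, 71, 22, 87, 30]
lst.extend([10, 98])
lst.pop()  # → 98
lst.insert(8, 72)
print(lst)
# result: [63, 54, 10, -8, 50, 76, 59, 71, 72, 22, 87, 30, 10]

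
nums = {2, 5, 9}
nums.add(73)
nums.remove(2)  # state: {5, 9, 73}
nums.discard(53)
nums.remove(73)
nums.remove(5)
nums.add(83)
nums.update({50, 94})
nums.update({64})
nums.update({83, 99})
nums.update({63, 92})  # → {9, 50, 63, 64, 83, 92, 94, 99}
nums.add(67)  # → {9, 50, 63, 64, 67, 83, 92, 94, 99}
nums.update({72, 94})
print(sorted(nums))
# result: [9, 50, 63, 64, 67, 72, 83, 92, 94, 99]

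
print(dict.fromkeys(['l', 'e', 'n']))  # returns {'l': None, 'e': None, 'n': None}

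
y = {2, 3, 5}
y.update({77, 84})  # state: {2, 3, 5, 77, 84}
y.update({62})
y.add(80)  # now {2, 3, 5, 62, 77, 80, 84}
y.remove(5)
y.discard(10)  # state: {2, 3, 62, 77, 80, 84}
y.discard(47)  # {2, 3, 62, 77, 80, 84}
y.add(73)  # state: {2, 3, 62, 73, 77, 80, 84}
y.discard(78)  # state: {2, 3, 62, 73, 77, 80, 84}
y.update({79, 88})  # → {2, 3, 62, 73, 77, 79, 80, 84, 88}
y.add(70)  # {2, 3, 62, 70, 73, 77, 79, 80, 84, 88}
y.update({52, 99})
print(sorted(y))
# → [2, 3, 52, 62, 70, 73, 77, 79, 80, 84, 88, 99]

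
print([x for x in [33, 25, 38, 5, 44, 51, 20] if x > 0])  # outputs [33, 25, 38, 5, 44, 51, 20]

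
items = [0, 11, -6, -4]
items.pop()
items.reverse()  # [-6, 11, 0]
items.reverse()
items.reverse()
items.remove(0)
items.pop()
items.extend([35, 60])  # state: [-6, 35, 60]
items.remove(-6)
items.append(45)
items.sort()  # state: [35, 45, 60]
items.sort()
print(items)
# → [35, 45, 60]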